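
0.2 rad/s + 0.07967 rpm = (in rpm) 1.99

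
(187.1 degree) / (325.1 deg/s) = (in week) 9.516e-07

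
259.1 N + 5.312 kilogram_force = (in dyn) 3.112e+07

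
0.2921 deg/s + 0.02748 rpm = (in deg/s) 0.457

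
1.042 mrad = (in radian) 0.001042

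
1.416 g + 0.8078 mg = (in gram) 1.417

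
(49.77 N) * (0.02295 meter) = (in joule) 1.142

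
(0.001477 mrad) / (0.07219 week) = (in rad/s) 3.383e-11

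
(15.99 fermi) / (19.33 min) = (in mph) 3.084e-17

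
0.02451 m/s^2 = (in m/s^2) 0.02451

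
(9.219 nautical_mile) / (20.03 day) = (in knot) 0.01918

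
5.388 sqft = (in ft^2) 5.388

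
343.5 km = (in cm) 3.435e+07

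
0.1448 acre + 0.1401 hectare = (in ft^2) 2.139e+04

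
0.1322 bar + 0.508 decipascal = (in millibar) 132.2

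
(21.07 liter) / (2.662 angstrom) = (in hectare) 7915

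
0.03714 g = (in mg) 37.14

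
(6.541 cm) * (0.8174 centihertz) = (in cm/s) 0.05347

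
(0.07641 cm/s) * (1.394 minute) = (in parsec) 2.071e-18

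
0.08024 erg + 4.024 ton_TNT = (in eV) 1.051e+29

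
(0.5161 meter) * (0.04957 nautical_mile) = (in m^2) 47.38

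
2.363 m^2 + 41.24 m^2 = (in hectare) 0.00436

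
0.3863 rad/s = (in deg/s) 22.13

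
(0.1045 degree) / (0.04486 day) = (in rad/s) 4.706e-07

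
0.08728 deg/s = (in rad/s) 0.001523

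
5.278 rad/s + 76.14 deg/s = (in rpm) 63.09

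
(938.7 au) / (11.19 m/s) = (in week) 2.075e+07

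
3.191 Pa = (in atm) 3.149e-05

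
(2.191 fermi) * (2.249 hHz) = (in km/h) 1.774e-12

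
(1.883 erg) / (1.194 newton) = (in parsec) 5.111e-24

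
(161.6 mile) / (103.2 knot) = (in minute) 81.64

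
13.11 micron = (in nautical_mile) 7.079e-09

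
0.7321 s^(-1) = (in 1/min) 43.93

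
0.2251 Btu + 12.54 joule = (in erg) 2.5e+09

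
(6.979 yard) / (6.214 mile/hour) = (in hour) 0.0006381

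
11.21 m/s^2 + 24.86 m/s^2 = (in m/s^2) 36.07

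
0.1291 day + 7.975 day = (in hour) 194.5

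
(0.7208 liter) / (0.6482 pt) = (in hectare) 0.0003152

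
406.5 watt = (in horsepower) 0.5451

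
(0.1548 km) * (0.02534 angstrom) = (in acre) 9.693e-14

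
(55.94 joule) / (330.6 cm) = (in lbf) 3.804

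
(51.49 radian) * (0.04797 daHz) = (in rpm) 235.9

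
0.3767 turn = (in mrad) 2367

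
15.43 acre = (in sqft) 6.721e+05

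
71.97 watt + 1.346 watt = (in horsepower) 0.09832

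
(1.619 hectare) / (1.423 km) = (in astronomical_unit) 7.605e-11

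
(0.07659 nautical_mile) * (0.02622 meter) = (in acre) 0.000919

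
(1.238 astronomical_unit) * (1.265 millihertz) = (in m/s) 2.343e+08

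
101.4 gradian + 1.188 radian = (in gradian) 177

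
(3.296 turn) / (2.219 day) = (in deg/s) 0.006189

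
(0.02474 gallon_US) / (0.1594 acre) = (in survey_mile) 9.021e-11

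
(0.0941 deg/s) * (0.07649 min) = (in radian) 0.007537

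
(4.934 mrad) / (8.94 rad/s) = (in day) 6.388e-09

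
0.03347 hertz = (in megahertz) 3.347e-08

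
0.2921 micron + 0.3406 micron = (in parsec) 2.05e-23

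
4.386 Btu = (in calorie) 1106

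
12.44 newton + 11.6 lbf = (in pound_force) 14.4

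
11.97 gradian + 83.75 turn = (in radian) 526.4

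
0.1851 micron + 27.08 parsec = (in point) 2.369e+21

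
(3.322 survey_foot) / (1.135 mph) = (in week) 3.3e-06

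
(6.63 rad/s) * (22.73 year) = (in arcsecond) 9.803e+14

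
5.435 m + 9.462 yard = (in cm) 1409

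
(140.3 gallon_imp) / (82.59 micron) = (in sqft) 8.313e+04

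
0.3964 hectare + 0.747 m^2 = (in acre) 0.9797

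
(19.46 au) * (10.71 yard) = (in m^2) 2.851e+13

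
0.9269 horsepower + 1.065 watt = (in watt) 692.3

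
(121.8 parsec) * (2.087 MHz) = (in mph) 1.755e+25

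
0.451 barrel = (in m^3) 0.0717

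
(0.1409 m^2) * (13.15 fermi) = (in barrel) 1.165e-14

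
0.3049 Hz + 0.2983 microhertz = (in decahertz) 0.03049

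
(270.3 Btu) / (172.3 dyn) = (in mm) 1.655e+11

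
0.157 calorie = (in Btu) 0.0006226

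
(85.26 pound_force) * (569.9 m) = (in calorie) 5.166e+04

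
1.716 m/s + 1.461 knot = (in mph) 5.52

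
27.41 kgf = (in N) 268.8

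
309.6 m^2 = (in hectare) 0.03096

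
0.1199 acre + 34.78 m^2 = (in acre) 0.1285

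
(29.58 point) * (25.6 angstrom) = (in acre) 6.601e-15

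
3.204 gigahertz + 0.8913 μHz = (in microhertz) 3.204e+15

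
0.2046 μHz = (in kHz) 2.046e-10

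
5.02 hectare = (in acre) 12.4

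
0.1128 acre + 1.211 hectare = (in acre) 3.105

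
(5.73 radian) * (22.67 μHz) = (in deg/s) 0.007443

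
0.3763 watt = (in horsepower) 0.0005046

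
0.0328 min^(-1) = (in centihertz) 0.05467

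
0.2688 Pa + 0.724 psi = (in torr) 37.44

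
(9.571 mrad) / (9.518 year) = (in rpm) 3.045e-10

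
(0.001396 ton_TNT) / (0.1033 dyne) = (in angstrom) 5.654e+22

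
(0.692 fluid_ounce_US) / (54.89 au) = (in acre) 6.158e-22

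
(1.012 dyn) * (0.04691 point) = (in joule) 1.675e-10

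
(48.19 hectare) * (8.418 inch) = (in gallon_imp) 2.267e+07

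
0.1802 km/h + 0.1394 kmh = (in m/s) 0.08878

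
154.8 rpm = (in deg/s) 928.8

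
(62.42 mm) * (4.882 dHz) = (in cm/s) 3.047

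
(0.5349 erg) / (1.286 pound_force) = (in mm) 9.351e-06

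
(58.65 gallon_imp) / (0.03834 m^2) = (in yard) 7.605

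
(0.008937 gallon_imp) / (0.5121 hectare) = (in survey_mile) 4.93e-12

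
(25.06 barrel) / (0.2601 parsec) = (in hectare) 4.964e-20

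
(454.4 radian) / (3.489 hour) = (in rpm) 0.3455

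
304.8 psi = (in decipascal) 2.102e+07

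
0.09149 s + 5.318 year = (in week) 277.3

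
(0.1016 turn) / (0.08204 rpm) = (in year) 2.356e-06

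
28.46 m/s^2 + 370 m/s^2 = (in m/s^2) 398.5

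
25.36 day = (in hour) 608.6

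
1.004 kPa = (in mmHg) 7.531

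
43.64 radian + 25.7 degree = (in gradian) 2807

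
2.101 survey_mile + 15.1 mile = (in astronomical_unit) 1.85e-07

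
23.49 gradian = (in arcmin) 1268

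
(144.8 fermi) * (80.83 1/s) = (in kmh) 4.214e-11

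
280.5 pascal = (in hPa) 2.805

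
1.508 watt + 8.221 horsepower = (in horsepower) 8.223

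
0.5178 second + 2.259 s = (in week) 4.591e-06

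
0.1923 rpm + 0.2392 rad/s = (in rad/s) 0.2593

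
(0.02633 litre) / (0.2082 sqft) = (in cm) 0.1361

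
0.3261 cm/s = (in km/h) 0.01174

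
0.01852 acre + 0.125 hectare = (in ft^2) 1.426e+04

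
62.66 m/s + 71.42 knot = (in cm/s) 9940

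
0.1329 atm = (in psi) 1.953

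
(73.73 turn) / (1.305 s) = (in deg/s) 2.034e+04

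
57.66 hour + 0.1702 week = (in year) 0.009846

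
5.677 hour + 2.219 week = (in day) 15.77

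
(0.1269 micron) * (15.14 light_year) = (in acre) 4.492e+06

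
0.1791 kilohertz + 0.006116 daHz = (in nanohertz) 1.792e+11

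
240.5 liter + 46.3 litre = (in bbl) 1.804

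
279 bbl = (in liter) 4.436e+04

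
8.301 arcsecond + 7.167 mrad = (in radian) 0.007207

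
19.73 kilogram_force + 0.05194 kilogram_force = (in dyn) 1.94e+07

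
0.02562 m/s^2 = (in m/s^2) 0.02562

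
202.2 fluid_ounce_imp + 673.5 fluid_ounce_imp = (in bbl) 0.1565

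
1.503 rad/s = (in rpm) 14.35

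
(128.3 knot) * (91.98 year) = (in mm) 1.915e+14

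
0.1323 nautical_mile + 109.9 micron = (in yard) 268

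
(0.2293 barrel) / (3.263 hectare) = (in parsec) 3.621e-23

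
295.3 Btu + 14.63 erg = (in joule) 3.116e+05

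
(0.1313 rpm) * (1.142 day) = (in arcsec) 2.798e+08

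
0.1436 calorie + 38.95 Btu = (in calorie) 9822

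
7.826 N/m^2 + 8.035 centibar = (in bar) 0.08043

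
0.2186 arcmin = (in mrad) 0.06359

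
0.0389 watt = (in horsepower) 5.217e-05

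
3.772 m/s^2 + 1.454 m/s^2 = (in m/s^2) 5.226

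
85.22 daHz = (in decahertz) 85.22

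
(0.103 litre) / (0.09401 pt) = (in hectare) 0.0003106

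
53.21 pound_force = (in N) 236.7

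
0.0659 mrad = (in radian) 6.59e-05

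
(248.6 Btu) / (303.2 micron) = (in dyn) 8.651e+13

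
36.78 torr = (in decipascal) 4.904e+04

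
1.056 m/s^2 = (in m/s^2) 1.056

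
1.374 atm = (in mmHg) 1044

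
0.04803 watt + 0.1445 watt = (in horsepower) 0.0002582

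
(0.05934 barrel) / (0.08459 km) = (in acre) 2.756e-08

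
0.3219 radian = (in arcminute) 1107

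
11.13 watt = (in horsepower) 0.01493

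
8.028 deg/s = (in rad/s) 0.1401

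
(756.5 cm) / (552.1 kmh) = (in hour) 1.37e-05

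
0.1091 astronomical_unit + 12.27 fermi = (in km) 1.632e+07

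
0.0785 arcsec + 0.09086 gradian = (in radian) 0.001428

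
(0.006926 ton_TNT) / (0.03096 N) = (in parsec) 3.033e-08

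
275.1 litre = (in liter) 275.1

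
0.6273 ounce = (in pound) 0.03921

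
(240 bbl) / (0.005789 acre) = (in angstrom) 1.629e+10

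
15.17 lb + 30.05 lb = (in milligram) 2.051e+07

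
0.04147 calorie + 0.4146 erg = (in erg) 1.735e+06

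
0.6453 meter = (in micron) 6.453e+05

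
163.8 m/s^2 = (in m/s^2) 163.8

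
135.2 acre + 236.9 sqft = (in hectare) 54.72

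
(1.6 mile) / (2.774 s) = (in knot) 1804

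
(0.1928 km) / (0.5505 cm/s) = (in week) 0.05791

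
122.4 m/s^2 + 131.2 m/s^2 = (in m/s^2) 253.6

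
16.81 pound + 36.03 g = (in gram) 7661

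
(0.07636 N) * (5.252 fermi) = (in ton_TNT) 9.585e-26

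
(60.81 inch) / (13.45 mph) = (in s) 0.2569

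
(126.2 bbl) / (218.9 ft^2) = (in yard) 1.079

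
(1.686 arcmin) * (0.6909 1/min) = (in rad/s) 5.647e-06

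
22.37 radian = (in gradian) 1424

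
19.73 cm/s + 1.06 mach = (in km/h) 1300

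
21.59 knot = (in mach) 0.03262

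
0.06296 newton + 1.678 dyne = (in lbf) 0.01416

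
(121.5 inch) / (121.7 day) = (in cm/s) 2.935e-05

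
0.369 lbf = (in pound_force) 0.369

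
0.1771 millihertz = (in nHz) 1.771e+05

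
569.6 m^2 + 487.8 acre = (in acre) 487.9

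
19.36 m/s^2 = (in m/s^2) 19.36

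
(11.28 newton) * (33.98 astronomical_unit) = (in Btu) 5.435e+10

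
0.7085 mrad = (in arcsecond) 146.1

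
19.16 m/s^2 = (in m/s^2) 19.16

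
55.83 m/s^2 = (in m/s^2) 55.83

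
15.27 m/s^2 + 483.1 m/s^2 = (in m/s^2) 498.4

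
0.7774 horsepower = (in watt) 579.7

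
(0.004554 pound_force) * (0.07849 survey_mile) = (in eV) 1.597e+19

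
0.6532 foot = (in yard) 0.2177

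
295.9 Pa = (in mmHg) 2.219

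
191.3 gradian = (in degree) 172.2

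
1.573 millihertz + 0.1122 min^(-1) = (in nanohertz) 3.443e+06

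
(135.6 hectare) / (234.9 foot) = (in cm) 1.894e+06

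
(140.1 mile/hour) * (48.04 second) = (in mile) 1.87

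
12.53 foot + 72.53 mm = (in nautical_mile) 0.002101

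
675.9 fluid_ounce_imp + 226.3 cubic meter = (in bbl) 1424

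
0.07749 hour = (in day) 0.003229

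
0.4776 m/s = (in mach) 0.001403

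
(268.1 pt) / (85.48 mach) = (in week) 5.373e-12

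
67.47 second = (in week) 0.0001116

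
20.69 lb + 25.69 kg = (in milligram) 3.507e+07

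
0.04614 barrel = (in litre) 7.336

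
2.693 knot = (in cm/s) 138.5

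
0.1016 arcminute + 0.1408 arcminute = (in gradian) 0.004489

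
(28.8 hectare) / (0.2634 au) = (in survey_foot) 2.398e-05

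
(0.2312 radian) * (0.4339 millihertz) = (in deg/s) 0.005748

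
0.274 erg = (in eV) 1.71e+11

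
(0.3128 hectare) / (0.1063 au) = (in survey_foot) 6.453e-07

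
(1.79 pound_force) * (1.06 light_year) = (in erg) 7.985e+23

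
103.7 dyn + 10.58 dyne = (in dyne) 114.3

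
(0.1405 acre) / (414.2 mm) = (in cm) 1.373e+05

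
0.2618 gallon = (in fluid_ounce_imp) 34.88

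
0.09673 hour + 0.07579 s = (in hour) 0.09675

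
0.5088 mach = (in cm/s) 1.732e+04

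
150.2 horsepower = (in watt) 1.12e+05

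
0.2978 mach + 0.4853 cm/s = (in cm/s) 1.014e+04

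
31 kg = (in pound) 68.34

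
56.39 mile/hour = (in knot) 49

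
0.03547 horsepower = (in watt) 26.45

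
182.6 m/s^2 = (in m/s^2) 182.6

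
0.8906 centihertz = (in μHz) 8906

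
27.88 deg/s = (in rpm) 4.647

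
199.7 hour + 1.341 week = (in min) 2.55e+04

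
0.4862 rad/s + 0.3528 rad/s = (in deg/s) 48.07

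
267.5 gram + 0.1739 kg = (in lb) 0.9731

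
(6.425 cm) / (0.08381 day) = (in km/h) 3.194e-05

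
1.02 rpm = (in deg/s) 6.12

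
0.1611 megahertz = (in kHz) 161.1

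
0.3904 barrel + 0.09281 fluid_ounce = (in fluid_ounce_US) 2099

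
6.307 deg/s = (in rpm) 1.051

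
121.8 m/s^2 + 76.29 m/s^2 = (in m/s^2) 198.1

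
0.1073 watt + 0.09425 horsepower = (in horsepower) 0.09439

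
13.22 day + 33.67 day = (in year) 0.1285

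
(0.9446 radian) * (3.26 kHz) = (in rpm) 2.941e+04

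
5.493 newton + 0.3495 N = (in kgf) 0.5958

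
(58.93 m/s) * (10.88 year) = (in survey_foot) 6.634e+10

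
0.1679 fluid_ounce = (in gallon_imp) 0.001092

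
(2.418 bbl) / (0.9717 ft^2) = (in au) 2.847e-11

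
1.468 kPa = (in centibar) 1.468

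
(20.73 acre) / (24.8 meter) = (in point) 9.589e+06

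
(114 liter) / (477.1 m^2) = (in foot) 0.0007839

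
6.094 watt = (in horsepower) 0.008172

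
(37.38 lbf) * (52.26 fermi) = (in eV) 5.424e+07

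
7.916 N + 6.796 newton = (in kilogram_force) 1.5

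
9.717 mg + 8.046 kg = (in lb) 17.74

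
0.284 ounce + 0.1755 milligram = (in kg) 0.008051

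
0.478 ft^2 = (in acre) 1.097e-05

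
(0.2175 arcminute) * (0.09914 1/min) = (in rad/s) 1.045e-07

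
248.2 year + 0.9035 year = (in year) 249.1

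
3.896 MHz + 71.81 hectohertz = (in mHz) 3.903e+09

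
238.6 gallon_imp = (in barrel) 6.823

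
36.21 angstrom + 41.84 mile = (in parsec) 2.182e-12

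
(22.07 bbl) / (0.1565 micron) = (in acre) 5540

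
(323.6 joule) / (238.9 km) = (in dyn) 135.5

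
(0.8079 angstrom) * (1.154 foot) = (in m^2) 2.842e-11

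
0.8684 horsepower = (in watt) 647.6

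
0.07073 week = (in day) 0.4951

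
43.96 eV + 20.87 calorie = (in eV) 5.45e+20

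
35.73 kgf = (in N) 350.4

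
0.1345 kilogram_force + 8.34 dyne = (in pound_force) 0.2965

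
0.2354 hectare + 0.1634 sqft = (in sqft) 2.534e+04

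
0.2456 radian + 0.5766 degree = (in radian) 0.2557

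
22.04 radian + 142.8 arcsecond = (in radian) 22.04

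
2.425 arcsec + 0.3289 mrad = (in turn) 5.422e-05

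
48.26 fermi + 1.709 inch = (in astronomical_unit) 2.902e-13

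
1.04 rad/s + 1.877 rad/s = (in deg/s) 167.1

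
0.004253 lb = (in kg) 0.001929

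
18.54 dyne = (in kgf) 1.891e-05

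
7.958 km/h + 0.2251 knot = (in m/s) 2.326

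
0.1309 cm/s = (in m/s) 0.001309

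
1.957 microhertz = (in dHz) 1.957e-05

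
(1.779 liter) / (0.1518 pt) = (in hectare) 0.003322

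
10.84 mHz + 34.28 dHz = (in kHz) 0.003439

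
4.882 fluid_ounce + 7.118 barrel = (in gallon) 299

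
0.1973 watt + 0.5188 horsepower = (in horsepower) 0.5191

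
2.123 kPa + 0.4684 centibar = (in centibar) 2.591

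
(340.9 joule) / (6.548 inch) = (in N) 2050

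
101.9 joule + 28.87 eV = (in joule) 101.9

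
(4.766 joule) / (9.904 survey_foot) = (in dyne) 1.579e+05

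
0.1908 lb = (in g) 86.55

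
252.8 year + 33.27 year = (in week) 1.492e+04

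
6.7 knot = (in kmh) 12.41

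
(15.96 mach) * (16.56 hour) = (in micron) 3.24e+14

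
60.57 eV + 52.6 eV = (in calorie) 4.334e-18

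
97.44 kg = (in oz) 3437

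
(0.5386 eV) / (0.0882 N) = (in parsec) 3.171e-35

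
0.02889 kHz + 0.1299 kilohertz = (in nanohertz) 1.588e+11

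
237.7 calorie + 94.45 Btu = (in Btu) 95.39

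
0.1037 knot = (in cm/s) 5.335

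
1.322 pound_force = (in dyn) 5.881e+05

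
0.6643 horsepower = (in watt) 495.4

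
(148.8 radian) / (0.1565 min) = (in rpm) 151.3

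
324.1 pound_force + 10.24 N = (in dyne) 1.452e+08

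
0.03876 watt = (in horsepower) 5.198e-05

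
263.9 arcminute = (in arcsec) 1.583e+04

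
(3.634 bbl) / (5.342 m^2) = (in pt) 306.6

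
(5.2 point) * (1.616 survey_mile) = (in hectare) 0.0004771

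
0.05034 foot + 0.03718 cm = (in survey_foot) 0.05156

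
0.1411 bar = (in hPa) 141.1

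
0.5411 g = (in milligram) 541.1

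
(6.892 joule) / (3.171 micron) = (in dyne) 2.173e+11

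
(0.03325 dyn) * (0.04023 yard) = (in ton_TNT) 2.923e-18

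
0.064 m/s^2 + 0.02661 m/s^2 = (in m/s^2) 0.09061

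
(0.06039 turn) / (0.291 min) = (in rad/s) 0.02173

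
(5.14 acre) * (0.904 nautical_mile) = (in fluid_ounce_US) 1.178e+12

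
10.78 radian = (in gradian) 686.3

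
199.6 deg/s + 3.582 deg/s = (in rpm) 33.86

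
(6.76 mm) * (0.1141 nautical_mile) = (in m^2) 1.428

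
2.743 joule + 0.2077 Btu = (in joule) 221.9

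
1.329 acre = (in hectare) 0.5378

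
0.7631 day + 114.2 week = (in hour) 1.92e+04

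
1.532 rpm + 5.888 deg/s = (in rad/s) 0.2632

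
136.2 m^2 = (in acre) 0.03366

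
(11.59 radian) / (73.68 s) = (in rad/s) 0.1573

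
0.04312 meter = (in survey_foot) 0.1415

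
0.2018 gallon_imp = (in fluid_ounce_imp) 32.29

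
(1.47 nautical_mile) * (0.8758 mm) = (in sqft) 25.66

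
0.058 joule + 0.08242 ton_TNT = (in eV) 2.152e+27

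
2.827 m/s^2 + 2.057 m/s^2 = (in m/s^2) 4.884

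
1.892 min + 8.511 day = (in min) 1.226e+04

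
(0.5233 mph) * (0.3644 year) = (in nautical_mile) 1452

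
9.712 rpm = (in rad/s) 1.017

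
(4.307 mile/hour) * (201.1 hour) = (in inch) 5.488e+07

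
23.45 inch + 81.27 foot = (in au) 1.696e-10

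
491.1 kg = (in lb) 1083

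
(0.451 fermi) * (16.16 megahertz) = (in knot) 1.417e-08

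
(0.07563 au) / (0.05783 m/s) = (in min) 3.261e+09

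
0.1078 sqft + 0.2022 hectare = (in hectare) 0.2022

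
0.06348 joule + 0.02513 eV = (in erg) 6.348e+05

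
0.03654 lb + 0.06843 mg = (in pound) 0.03654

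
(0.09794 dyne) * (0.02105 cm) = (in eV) 1.287e+09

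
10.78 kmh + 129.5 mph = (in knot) 118.4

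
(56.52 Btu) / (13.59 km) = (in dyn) 4.388e+05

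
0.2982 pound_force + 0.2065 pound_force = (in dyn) 2.245e+05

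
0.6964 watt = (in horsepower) 0.0009339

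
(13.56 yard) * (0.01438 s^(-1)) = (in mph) 0.3988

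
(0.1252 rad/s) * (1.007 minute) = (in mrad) 7565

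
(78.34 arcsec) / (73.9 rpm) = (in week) 8.115e-11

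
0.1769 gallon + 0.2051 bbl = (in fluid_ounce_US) 1125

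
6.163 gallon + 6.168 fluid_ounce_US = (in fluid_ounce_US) 795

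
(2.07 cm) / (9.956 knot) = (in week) 6.682e-09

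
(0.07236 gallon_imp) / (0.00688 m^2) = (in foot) 0.1569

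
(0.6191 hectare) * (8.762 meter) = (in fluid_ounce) 1.834e+09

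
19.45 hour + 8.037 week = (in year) 0.1564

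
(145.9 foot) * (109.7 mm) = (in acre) 0.001205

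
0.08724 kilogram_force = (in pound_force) 0.1923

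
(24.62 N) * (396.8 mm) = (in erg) 9.769e+07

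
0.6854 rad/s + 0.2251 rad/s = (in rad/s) 0.9105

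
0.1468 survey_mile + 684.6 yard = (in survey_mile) 0.5358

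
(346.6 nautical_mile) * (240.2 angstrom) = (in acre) 3.81e-06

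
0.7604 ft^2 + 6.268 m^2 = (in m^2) 6.339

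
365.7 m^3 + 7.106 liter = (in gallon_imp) 8.044e+04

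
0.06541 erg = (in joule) 6.541e-09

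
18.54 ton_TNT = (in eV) 4.842e+29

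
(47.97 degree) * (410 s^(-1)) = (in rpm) 3278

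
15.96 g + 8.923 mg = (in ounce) 0.5633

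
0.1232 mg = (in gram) 0.0001232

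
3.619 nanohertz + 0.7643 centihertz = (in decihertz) 0.07643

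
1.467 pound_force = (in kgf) 0.6654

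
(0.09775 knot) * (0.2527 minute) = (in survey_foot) 2.501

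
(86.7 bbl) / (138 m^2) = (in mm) 99.89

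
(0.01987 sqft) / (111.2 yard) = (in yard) 1.985e-05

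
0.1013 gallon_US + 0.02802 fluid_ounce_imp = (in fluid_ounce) 12.99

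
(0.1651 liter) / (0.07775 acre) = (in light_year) 5.546e-23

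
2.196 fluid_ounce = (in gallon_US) 0.01716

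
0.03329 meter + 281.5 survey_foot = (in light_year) 9.073e-15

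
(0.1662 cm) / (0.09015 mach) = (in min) 9.024e-07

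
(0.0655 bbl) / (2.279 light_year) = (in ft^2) 5.199e-18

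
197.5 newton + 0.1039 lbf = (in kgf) 20.19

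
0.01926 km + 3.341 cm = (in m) 19.29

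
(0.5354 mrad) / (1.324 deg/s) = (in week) 3.831e-08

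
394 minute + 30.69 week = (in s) 1.858e+07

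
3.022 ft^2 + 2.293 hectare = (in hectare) 2.293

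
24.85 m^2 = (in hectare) 0.002485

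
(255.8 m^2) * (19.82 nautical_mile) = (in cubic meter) 9.39e+06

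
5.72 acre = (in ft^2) 2.492e+05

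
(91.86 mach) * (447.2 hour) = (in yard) 5.507e+10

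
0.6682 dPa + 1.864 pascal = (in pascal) 1.931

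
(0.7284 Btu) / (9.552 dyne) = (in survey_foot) 2.64e+07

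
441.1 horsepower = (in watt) 3.289e+05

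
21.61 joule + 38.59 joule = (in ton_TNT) 1.439e-08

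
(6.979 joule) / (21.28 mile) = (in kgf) 2.078e-05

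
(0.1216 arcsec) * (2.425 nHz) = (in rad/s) 1.43e-15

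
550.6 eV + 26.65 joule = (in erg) 2.665e+08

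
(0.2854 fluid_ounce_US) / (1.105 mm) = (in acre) 1.887e-06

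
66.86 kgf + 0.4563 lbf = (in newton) 657.7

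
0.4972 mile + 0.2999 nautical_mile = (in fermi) 1.356e+18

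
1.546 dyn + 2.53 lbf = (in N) 11.25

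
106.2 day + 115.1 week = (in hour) 2.189e+04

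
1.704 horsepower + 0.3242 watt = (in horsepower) 1.704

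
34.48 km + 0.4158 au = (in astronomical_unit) 0.4158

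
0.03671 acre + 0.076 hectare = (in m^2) 908.6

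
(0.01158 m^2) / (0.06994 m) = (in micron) 1.656e+05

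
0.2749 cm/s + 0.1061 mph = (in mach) 0.0001474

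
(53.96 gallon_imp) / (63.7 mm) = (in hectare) 0.0003851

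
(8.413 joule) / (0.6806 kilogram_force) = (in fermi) 1.26e+15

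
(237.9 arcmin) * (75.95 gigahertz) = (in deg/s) 3.011e+11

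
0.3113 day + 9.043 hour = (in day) 0.6881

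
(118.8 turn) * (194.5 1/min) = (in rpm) 2.311e+04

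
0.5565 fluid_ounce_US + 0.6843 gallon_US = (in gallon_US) 0.6886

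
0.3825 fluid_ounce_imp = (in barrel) 6.836e-05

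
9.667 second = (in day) 0.0001119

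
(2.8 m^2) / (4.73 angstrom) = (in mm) 5.92e+12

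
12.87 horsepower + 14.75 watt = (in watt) 9612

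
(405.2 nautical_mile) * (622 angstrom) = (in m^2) 0.04668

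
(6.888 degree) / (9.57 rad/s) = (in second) 0.01256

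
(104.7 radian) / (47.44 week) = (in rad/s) 3.649e-06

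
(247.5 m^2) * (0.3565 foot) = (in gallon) 7105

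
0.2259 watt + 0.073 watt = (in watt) 0.2989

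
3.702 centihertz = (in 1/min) 2.221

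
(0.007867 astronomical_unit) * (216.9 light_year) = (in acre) 5.968e+23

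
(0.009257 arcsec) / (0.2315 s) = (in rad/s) 1.939e-07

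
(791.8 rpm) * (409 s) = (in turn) 5397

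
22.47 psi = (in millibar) 1549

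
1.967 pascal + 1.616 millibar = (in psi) 0.02372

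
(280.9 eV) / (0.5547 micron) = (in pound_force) 1.824e-11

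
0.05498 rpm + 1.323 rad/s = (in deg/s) 76.13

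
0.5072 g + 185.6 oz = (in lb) 11.6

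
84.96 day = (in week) 12.14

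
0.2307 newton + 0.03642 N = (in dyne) 2.671e+04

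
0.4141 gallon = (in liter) 1.568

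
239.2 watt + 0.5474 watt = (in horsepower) 0.3215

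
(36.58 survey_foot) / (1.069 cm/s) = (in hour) 0.2897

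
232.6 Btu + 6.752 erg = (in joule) 2.454e+05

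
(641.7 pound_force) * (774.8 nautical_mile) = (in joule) 4.096e+09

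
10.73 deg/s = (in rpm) 1.788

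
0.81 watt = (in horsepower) 0.001086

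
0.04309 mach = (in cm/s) 1467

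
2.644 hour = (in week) 0.01574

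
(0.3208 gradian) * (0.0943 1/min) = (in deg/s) 0.0004538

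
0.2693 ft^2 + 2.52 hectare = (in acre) 6.227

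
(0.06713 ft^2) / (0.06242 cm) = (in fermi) 9.991e+15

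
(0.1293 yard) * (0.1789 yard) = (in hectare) 1.934e-06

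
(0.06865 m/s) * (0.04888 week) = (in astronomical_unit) 1.357e-08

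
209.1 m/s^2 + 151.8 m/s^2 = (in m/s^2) 360.9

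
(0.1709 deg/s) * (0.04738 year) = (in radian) 4457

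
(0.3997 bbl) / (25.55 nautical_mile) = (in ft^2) 1.446e-05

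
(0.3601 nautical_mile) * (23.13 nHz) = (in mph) 3.451e-05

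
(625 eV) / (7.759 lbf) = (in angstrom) 2.901e-08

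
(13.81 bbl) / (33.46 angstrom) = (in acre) 1.621e+05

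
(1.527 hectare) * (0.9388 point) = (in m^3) 5.057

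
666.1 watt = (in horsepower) 0.8933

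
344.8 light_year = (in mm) 3.262e+21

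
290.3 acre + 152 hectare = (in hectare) 269.5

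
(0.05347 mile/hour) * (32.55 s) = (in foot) 2.553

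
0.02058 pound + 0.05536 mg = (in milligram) 9335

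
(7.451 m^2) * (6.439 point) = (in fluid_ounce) 572.3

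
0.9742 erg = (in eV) 6.08e+11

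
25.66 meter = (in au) 1.715e-10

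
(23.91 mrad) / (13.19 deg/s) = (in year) 3.293e-09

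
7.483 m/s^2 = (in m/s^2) 7.483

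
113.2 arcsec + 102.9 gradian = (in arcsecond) 3.335e+05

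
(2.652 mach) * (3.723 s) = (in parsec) 1.09e-13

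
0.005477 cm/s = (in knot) 0.0001065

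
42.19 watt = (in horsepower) 0.05658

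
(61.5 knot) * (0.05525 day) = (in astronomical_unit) 1.01e-06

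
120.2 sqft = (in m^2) 11.17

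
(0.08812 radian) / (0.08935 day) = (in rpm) 0.000109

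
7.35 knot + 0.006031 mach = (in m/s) 5.835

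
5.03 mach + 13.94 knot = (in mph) 3847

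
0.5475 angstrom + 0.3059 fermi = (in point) 1.552e-07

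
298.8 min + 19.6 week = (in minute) 1.979e+05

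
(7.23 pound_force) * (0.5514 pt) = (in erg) 6.256e+04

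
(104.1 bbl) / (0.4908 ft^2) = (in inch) 1.429e+04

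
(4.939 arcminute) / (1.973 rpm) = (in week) 1.15e-08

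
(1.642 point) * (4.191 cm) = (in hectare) 2.428e-09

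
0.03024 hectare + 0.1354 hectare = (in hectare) 0.1656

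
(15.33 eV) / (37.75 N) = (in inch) 2.562e-18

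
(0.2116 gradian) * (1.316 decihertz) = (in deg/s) 0.02506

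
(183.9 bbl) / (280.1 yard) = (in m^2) 0.1142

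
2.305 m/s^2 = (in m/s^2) 2.305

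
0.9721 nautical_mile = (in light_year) 1.903e-13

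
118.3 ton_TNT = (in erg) 4.95e+18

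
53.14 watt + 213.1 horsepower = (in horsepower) 213.2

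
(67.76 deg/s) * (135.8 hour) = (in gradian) 3.681e+07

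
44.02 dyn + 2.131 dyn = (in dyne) 46.15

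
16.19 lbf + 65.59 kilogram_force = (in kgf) 72.93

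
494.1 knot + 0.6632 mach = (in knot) 933.1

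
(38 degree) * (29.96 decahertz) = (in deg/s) 1.138e+04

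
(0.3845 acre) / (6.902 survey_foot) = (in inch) 2.912e+04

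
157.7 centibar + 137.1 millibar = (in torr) 1286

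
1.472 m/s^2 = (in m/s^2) 1.472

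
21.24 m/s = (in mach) 0.06238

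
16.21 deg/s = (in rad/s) 0.2829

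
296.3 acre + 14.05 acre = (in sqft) 1.352e+07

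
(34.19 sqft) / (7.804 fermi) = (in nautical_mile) 2.198e+11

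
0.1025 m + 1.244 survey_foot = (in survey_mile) 0.0002993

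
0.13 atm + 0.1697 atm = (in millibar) 303.7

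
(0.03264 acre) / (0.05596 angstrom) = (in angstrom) 2.36e+23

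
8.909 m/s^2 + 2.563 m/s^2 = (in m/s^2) 11.47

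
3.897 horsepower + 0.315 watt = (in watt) 2906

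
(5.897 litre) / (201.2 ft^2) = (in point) 0.8943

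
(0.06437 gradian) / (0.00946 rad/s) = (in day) 1.237e-06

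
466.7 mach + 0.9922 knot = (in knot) 3.089e+05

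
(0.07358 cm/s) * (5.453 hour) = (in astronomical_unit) 9.655e-11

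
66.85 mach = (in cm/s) 2.276e+06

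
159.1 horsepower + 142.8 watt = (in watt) 1.188e+05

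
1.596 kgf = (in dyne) 1.565e+06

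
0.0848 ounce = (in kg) 0.002404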